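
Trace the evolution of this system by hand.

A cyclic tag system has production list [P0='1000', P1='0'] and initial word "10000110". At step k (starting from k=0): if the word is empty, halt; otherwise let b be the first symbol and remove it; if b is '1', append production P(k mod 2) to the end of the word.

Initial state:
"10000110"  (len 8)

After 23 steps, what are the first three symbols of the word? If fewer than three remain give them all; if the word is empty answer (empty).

0) "10000110"  (len 8)
1) "00001101000"  (len 11)
2) "0001101000"  (len 10)
3) "001101000"  (len 9)
4) "01101000"  (len 8)
5) "1101000"  (len 7)
6) "1010000"  (len 7)
7) "0100001000"  (len 10)
8) "100001000"  (len 9)
9) "000010001000"  (len 12)
10) "00010001000"  (len 11)
11) "0010001000"  (len 10)
12) "010001000"  (len 9)
13) "10001000"  (len 8)
14) "00010000"  (len 8)
15) "0010000"  (len 7)
16) "010000"  (len 6)
17) "10000"  (len 5)
18) "00000"  (len 5)
19) "0000"  (len 4)
20) "000"  (len 3)
21) "00"  (len 2)
22) "0"  (len 1)
23) (halted — word empty)

(empty)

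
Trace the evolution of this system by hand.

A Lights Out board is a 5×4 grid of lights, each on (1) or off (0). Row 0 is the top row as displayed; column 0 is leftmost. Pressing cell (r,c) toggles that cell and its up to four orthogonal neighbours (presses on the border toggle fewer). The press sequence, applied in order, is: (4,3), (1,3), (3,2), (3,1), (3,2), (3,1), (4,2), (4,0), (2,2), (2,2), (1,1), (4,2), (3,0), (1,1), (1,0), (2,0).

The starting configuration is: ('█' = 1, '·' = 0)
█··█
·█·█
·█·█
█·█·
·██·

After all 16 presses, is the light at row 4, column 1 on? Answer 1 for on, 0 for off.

0

0) █··█
·█·█
·█·█
█·█·
·██·
1) █··█
·█·█
·█·█
█·██
·█·█
2) █···
·██·
·█··
█·██
·█·█
3) █···
·██·
·██·
██··
·███
4) █···
·██·
··█·
··█·
··██
5) █···
·██·
····
·█·█
···█
6) █···
·██·
·█··
█·██
·█·█
7) █···
·██·
·█··
█··█
··█·
8) █···
·██·
·█··
···█
███·
9) █···
·█··
··██
··██
███·
10) █···
·██·
·█··
···█
███·
11) ██··
█···
····
···█
███·
12) ██··
█···
····
··██
█··█
13) ██··
█···
█···
████
···█
14) █···
·██·
██··
████
···█
15) ····
█·█·
·█··
████
···█
16) ····
··█·
█···
·███
···█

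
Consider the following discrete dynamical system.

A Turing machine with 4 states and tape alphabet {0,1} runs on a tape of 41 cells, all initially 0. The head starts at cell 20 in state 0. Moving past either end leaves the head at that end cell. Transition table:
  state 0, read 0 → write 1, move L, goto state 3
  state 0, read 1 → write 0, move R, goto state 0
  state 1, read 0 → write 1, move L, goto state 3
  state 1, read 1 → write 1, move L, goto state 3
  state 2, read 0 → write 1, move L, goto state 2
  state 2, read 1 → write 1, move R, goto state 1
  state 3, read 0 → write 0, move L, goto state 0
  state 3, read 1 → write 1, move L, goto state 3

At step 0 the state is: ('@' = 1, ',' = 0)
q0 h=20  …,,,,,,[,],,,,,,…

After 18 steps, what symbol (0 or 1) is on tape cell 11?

0

t=0: q0 h=20  …,,,,,,[,],,,,,,…
t=1: q3 h=19  …,,,,,,[,]@,,,,,…
t=2: q0 h=18  …,,,,,,[,],@,,,,…
t=3: q3 h=17  …,,,,,,[,]@,@,,,…
t=4: q0 h=16  …,,,,,,[,],@,@,,…
t=5: q3 h=15  …,,,,,,[,]@,@,@,…
t=6: q0 h=14  …,,,,,,[,],@,@,@…
t=7: q3 h=13  …,,,,,,[,]@,@,@,…
t=8: q0 h=12  …,,,,,,[,],@,@,@…
t=9: q3 h=11  …,,,,,,[,]@,@,@,…
t=10: q0 h=10  …,,,,,,[,],@,@,@…
t=11: q3 h= 9  …,,,,,,[,]@,@,@,…
t=12: q0 h= 8  …,,,,,,[,],@,@,@…
t=13: q3 h= 7  …,,,,,,[,]@,@,@,…
t=14: q0 h= 6  |,,,,,,[,],@,@,@…
t=15: q3 h= 5  |,,,,,[,]@,@,@,…
t=16: q0 h= 4  |,,,,[,],@,@,@…
t=17: q3 h= 3  |,,,[,]@,@,@,…
t=18: q0 h= 2  |,,[,],@,@,@…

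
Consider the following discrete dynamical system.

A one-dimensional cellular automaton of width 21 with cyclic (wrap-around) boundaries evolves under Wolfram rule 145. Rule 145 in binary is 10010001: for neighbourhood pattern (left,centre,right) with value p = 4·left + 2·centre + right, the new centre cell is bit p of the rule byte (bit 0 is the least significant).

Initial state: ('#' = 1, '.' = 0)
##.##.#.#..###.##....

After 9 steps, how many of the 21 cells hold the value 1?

6

0) ##.##.#.#..###.##....
1) .........#..#....###.
2) ########..#..###..#.#
3) #######.#..#..#.#....
4) .#####...#..#....###.
5) ..###.##..#..###..#.#
6) #..#....#..#..#.#....
7) .#..###..#..#....###.
8) ..#..#.#..#..###..#.#
9) #..#....#..#..#.#....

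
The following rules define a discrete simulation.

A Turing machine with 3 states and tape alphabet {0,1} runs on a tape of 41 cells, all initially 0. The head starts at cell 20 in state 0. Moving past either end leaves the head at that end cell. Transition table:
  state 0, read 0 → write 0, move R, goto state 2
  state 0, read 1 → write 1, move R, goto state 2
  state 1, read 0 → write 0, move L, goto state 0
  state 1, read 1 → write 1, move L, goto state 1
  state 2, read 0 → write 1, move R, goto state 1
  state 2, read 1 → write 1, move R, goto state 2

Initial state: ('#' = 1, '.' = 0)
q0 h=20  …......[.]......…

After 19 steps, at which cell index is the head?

[0] q0 h=20  …......[.]......…
[1] q2 h=21  …......[.]......…
[2] q1 h=22  ….....#[.]......…
[3] q0 h=21  …......[#]......…
[4] q2 h=22  ….....#[.]......…
[5] q1 h=23  …....##[.]......…
[6] q0 h=22  ….....#[#]......…
[7] q2 h=23  …....##[.]......…
[8] q1 h=24  …...###[.]......…
[9] q0 h=23  …....##[#]......…
[10] q2 h=24  …...###[.]......…
[11] q1 h=25  …..####[.]......…
[12] q0 h=24  …...###[#]......…
[13] q2 h=25  …..####[.]......…
[14] q1 h=26  ….#####[.]......…
[15] q0 h=25  …..####[#]......…
[16] q2 h=26  ….#####[.]......…
[17] q1 h=27  …######[.]......…
[18] q0 h=26  ….#####[#]......…
[19] q2 h=27  …######[.]......…

27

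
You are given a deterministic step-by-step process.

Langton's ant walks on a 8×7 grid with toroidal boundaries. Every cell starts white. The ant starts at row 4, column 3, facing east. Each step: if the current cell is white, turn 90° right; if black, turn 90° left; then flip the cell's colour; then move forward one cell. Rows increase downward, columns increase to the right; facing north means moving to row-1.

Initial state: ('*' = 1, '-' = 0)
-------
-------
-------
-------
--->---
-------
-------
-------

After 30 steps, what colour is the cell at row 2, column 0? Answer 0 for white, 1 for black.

1

[0] -------
-------
-------
-------
--->---
-------
-------
-------
[1] -------
-------
-------
-------
---*---
---v---
-------
-------
[2] -------
-------
-------
-------
---*---
--<*---
-------
-------
[3] -------
-------
-------
-------
--^*---
--**---
-------
-------
[4] -------
-------
-------
-------
--*>---
--**---
-------
-------
[5] -------
-------
-------
---^---
--*----
--**---
-------
-------
[6] -------
-------
-------
---*>--
--*----
--**---
-------
-------
[7] -------
-------
-------
---**--
--*-v--
--**---
-------
-------
[8] -------
-------
-------
---**--
--*<*--
--**---
-------
-------
[9] -------
-------
-------
---^*--
--***--
--**---
-------
-------
[10] -------
-------
-------
--<-*--
--***--
--**---
-------
-------
[11] -------
-------
--^----
--*-*--
--***--
--**---
-------
-------
[12] -------
-------
--*>---
--*-*--
--***--
--**---
-------
-------
[13] -------
-------
--**---
--*v*--
--***--
--**---
-------
-------
[14] -------
-------
--**---
--<**--
--***--
--**---
-------
-------
[15] -------
-------
--**---
---**--
--v**--
--**---
-------
-------
[16] -------
-------
--**---
---**--
--->*--
--**---
-------
-------
[17] -------
-------
--**---
---^*--
----*--
--**---
-------
-------
[18] -------
-------
--**---
--<-*--
----*--
--**---
-------
-------
[19] -------
-------
--^*---
--*-*--
----*--
--**---
-------
-------
[20] -------
-------
-<-*---
--*-*--
----*--
--**---
-------
-------
[21] -------
-^-----
-*-*---
--*-*--
----*--
--**---
-------
-------
[22] -------
-*>----
-*-*---
--*-*--
----*--
--**---
-------
-------
[23] -------
-**----
-*v*---
--*-*--
----*--
--**---
-------
-------
[24] -------
-**----
-<**---
--*-*--
----*--
--**---
-------
-------
[25] -------
-**----
--**---
-v*-*--
----*--
--**---
-------
-------
[26] -------
-**----
--**---
<**-*--
----*--
--**---
-------
-------
[27] -------
-**----
^-**---
***-*--
----*--
--**---
-------
-------
[28] -------
-**----
*>**---
***-*--
----*--
--**---
-------
-------
[29] -------
-**----
****---
*v*-*--
----*--
--**---
-------
-------
[30] -------
-**----
****---
*->-*--
----*--
--**---
-------
-------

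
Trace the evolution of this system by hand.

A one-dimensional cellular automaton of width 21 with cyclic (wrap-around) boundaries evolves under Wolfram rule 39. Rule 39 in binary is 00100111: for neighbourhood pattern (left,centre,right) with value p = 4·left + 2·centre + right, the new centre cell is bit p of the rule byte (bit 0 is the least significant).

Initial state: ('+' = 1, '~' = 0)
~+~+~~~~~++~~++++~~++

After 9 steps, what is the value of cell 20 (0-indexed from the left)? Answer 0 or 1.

[0] ~+~+~~~~~++~~++++~~++
[1] ++++~++++~~~+~~~~~+~~
[2] ~~~~+~~~~~+++~+++++~+
[3] ~++++~++++~~~+~~~~~++
[4] +~~~~+~~~~~+++~++++~~
[5] +~++++~++++~~~+~~~~~+
[6] ~+~~~~+~~~~~+++~++++~
[7] ++~++++~++++~~~+~~~~~
[8] ~~+~~~~+~~~~~+++~++++
[9] ~++~++++~++++~~~+~~~~

0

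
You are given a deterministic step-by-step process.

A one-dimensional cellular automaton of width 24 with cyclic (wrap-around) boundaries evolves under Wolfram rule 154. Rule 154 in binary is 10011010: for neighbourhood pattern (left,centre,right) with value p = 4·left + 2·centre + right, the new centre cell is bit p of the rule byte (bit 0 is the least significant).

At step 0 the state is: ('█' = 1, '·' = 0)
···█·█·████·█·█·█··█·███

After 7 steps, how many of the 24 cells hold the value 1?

gen 0: ···█·█·████·█·█·█··█·███
gen 1: █·█····███·······██··██·
gen 2: ···█··███·█·····██·███··
gen 3: ··█·████···█···██··██·█·
gen 4: ·█··███·█·█·█·██·███···█
gen 5: ··████········█··██·█·█·
gen 6: ·████·█······█·███·····█
gen 7: ·███···█····█··██·█···█·

9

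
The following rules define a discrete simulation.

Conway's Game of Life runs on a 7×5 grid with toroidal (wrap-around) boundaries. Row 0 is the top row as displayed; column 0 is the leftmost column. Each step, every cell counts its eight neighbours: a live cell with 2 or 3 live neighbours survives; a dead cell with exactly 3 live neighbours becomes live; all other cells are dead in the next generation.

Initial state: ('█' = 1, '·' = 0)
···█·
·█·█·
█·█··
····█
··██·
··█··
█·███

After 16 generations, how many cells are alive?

11

step 0: ···█·
·█·█·
█·█··
····█
··██·
··█··
█·███
step 1: ██···
·█·██
█████
·██·█
··██·
·····
·██·█
step 2: ·····
·····
·····
·····
·███·
·█···
·██··
step 3: ·····
·····
·····
··█··
·██··
█··█·
·██··
step 4: ·····
·····
·····
·██··
·███·
█··█·
·██··
step 5: ·····
·····
·····
·█·█·
█··██
█··██
·██··
step 6: ·····
·····
·····
█·██·
·█···
·····
█████
step 7: █████
·····
·····
·██··
·██··
···██
█████
step 8: ·····
█████
·····
·██··
██···
·····
·····
step 9: █████
█████
····█
███··
███··
·····
·····
step 10: ·····
·····
·····
··███
█·█··
·█···
█████
step 11: █████
·····
···█·
·████
█·█·█
·····
█████
step 12: ·····
██···
···██
·█···
█·█·█
·····
·····
step 13: ·····
█···█
·██·█
·██··
██···
·····
·····
step 14: ·····
██·██
··█·█
···█·
███··
·····
·····
step 15: █···█
█████
·██··
█··██
·██··
·█···
·····
step 16: ··█··
·····
·····
█··██
·████
·██··
█····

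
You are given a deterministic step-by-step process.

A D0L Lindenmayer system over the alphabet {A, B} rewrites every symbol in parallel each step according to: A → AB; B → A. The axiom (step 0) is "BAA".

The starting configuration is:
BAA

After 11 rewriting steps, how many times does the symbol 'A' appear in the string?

377

step 0: BAA
step 1: AABAB
step 2: ABABAABA
step 3: ABAABAABABAAB
step 4: ABAABABAABABAABAABABA
step 5: ABAABABAABAABABAABAABABAABABAABAAB
step 6: ABAABABAABAABABAABABAABAABABAABABAABAABABAABAABABAABABA
step 7: ABAABABAABAABABAABABAABAABABAABAABABAABABAABAABABAABAABABAABABAABAABABAABABAABAABABAABAAB
step 8: ABAABABAABAABABAABABAABAABABAABAABABAABABAABAABABAABABAABA…ABAABAABABAABAABABAABABAABAABABAABAABABAABABAABAABABAABABA  (len 144)
step 9: ABAABABAABAABABAABABAABAABABAABAABABAABABAABAABABAABABAABA…AABABAABABAABAABABAABABAABAABABAABAABABAABABAABAABABAABAAB  (len 233)
step 10: ABAABABAABAABABAABABAABAABABAABAABABAABABAABAABABAABABAABA…AABABAABABAABAABABAABABAABAABABAABAABABAABABAABAABABAABABA  (len 377)
step 11: ABAABABAABAABABAABABAABAABABAABAABABAABABAABAABABAABABAABA…AABABAABABAABAABABAABABAABAABABAABAABABAABABAABAABABAABAAB  (len 610)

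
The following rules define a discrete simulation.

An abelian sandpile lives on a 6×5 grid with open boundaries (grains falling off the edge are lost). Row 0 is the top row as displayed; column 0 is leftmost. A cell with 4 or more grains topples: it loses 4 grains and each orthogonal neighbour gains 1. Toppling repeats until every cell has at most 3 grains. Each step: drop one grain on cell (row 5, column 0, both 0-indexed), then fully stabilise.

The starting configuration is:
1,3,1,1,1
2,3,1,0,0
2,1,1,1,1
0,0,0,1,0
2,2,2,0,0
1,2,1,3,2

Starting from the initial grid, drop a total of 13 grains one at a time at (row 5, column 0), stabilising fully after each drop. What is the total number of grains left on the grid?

38

gen 0: 1,3,1,1,1
2,3,1,0,0
2,1,1,1,1
0,0,0,1,0
2,2,2,0,0
1,2,1,3,2
gen 1: 1,3,1,1,1
2,3,1,0,0
2,1,1,1,1
0,0,0,1,0
2,2,2,0,0
2,2,1,3,2
gen 2: 1,3,1,1,1
2,3,1,0,0
2,1,1,1,1
0,0,0,1,0
2,2,2,0,0
3,2,1,3,2
gen 3: 1,3,1,1,1
2,3,1,0,0
2,1,1,1,1
0,0,0,1,0
3,2,2,0,0
0,3,1,3,2
gen 4: 1,3,1,1,1
2,3,1,0,0
2,1,1,1,1
0,0,0,1,0
3,2,2,0,0
1,3,1,3,2
gen 5: 1,3,1,1,1
2,3,1,0,0
2,1,1,1,1
0,0,0,1,0
3,2,2,0,0
2,3,1,3,2
gen 6: 1,3,1,1,1
2,3,1,0,0
2,1,1,1,1
0,0,0,1,0
3,2,2,0,0
3,3,1,3,2
gen 7: 1,3,1,1,1
2,3,1,0,0
2,1,1,1,1
1,1,0,1,0
1,0,3,0,0
2,1,2,3,2
gen 8: 1,3,1,1,1
2,3,1,0,0
2,1,1,1,1
1,1,0,1,0
1,0,3,0,0
3,1,2,3,2
gen 9: 1,3,1,1,1
2,3,1,0,0
2,1,1,1,1
1,1,0,1,0
2,0,3,0,0
0,2,2,3,2
gen 10: 1,3,1,1,1
2,3,1,0,0
2,1,1,1,1
1,1,0,1,0
2,0,3,0,0
1,2,2,3,2
gen 11: 1,3,1,1,1
2,3,1,0,0
2,1,1,1,1
1,1,0,1,0
2,0,3,0,0
2,2,2,3,2
gen 12: 1,3,1,1,1
2,3,1,0,0
2,1,1,1,1
1,1,0,1,0
2,0,3,0,0
3,2,2,3,2
gen 13: 1,3,1,1,1
2,3,1,0,0
2,1,1,1,1
1,1,0,1,0
3,0,3,0,0
0,3,2,3,2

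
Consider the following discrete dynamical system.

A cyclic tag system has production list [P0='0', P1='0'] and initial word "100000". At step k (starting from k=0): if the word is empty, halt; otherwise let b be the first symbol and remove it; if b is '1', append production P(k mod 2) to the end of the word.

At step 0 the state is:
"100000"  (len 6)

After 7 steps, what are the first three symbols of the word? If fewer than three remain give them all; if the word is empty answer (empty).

(empty)

0) "100000"  (len 6)
1) "000000"  (len 6)
2) "00000"  (len 5)
3) "0000"  (len 4)
4) "000"  (len 3)
5) "00"  (len 2)
6) "0"  (len 1)
7) (halted — word empty)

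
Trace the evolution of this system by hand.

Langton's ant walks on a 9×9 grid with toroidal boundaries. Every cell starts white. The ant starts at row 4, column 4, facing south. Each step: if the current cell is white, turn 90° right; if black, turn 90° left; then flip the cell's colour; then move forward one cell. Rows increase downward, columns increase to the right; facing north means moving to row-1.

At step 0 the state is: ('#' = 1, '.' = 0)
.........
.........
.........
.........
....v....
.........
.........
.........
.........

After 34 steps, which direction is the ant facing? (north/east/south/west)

0) .........
.........
.........
.........
....v....
.........
.........
.........
.........
1) .........
.........
.........
.........
...<#....
.........
.........
.........
.........
2) .........
.........
.........
...^.....
...##....
.........
.........
.........
.........
3) .........
.........
.........
...#>....
...##....
.........
.........
.........
.........
4) .........
.........
.........
...##....
...#v....
.........
.........
.........
.........
5) .........
.........
.........
...##....
...#.>...
.........
.........
.........
.........
6) .........
.........
.........
...##....
...#.#...
.....v...
.........
.........
.........
7) .........
.........
.........
...##....
...#.#...
....<#...
.........
.........
.........
8) .........
.........
.........
...##....
...#^#...
....##...
.........
.........
.........
9) .........
.........
.........
...##....
...##>...
....##...
.........
.........
.........
10) .........
.........
.........
...##^...
...##....
....##...
.........
.........
.........
11) .........
.........
.........
...###>..
...##....
....##...
.........
.........
.........
12) .........
.........
.........
...####..
...##.v..
....##...
.........
.........
.........
13) .........
.........
.........
...####..
...##<#..
....##...
.........
.........
.........
14) .........
.........
.........
...##^#..
...####..
....##...
.........
.........
.........
15) .........
.........
.........
...#<.#..
...####..
....##...
.........
.........
.........
16) .........
.........
.........
...#..#..
...#v##..
....##...
.........
.........
.........
17) .........
.........
.........
...#..#..
...#.>#..
....##...
.........
.........
.........
18) .........
.........
.........
...#.^#..
...#..#..
....##...
.........
.........
.........
19) .........
.........
.........
...#.#>..
...#..#..
....##...
.........
.........
.........
20) .........
.........
......^..
...#.#...
...#..#..
....##...
.........
.........
.........
21) .........
.........
......#>.
...#.#...
...#..#..
....##...
.........
.........
.........
22) .........
.........
......##.
...#.#.v.
...#..#..
....##...
.........
.........
.........
23) .........
.........
......##.
...#.#<#.
...#..#..
....##...
.........
.........
.........
24) .........
.........
......^#.
...#.###.
...#..#..
....##...
.........
.........
.........
25) .........
.........
.....<.#.
...#.###.
...#..#..
....##...
.........
.........
.........
26) .........
.....^...
.....#.#.
...#.###.
...#..#..
....##...
.........
.........
.........
27) .........
.....#>..
.....#.#.
...#.###.
...#..#..
....##...
.........
.........
.........
28) .........
.....##..
.....#v#.
...#.###.
...#..#..
....##...
.........
.........
.........
29) .........
.....##..
.....<##.
...#.###.
...#..#..
....##...
.........
.........
.........
30) .........
.....##..
......##.
...#.v##.
...#..#..
....##...
.........
.........
.........
31) .........
.....##..
......##.
...#..>#.
...#..#..
....##...
.........
.........
.........
32) .........
.....##..
......^#.
...#...#.
...#..#..
....##...
.........
.........
.........
33) .........
.....##..
.....<.#.
...#...#.
...#..#..
....##...
.........
.........
.........
34) .........
.....^#..
.....#.#.
...#...#.
...#..#..
....##...
.........
.........
.........

north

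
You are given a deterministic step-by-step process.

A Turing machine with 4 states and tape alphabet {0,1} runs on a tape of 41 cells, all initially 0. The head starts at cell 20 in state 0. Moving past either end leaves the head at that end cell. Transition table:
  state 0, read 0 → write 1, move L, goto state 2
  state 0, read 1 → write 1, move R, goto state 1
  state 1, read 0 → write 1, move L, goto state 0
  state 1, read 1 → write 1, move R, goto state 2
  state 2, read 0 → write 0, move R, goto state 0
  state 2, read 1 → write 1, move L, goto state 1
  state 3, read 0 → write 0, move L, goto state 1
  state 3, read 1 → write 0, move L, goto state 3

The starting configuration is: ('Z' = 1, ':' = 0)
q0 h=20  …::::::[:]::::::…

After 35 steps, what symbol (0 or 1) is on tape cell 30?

1

0) q0 h=20  …::::::[:]::::::…
1) q2 h=19  …::::::[:]Z:::::…
2) q0 h=20  …::::::[Z]::::::…
3) q1 h=21  …:::::Z[:]::::::…
4) q0 h=20  …::::::[Z]Z:::::…
5) q1 h=21  …:::::Z[Z]::::::…
6) q2 h=22  …::::ZZ[:]::::::…
7) q0 h=23  …:::ZZ:[:]::::::…
8) q2 h=22  …::::ZZ[:]Z:::::…
9) q0 h=23  …:::ZZ:[Z]::::::…
10) q1 h=24  …::ZZ:Z[:]::::::…
11) q0 h=23  …:::ZZ:[Z]Z:::::…
12) q1 h=24  …::ZZ:Z[Z]::::::…
13) q2 h=25  …:ZZ:ZZ[:]::::::…
14) q0 h=26  …ZZ:ZZ:[:]::::::…
15) q2 h=25  …:ZZ:ZZ[:]Z:::::…
16) q0 h=26  …ZZ:ZZ:[Z]::::::…
17) q1 h=27  …Z:ZZ:Z[:]::::::…
18) q0 h=26  …ZZ:ZZ:[Z]Z:::::…
19) q1 h=27  …Z:ZZ:Z[Z]::::::…
20) q2 h=28  …:ZZ:ZZ[:]::::::…
21) q0 h=29  …ZZ:ZZ:[:]::::::…
22) q2 h=28  …:ZZ:ZZ[:]Z:::::…
23) q0 h=29  …ZZ:ZZ:[Z]::::::…
24) q1 h=30  …Z:ZZ:Z[:]::::::…
25) q0 h=29  …ZZ:ZZ:[Z]Z:::::…
26) q1 h=30  …Z:ZZ:Z[Z]::::::…
27) q2 h=31  …:ZZ:ZZ[:]::::::…
28) q0 h=32  …ZZ:ZZ:[:]::::::…
29) q2 h=31  …:ZZ:ZZ[:]Z:::::…
30) q0 h=32  …ZZ:ZZ:[Z]::::::…
31) q1 h=33  …Z:ZZ:Z[:]::::::…
32) q0 h=32  …ZZ:ZZ:[Z]Z:::::…
33) q1 h=33  …Z:ZZ:Z[Z]::::::…
34) q2 h=34  …:ZZ:ZZ[:]::::::|
35) q0 h=35  …ZZ:ZZ:[:]:::::|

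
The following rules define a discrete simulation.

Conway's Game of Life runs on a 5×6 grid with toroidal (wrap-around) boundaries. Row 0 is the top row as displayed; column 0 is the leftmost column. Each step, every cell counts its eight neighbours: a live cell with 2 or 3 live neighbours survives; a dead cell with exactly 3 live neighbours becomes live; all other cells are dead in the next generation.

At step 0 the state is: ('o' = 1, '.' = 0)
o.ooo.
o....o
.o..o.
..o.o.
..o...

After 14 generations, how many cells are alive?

8

t=0: o.ooo.
o....o
.o..o.
..o.o.
..o...
t=1: o.ooo.
o.o...
oo.oo.
.oo...
..o.oo
t=2: o.o.o.
o.....
o..o.o
......
o...oo
t=3: o..oo.
o..oo.
o....o
......
oo.oo.
t=4: o.....
oo.o..
o...oo
.o..o.
ooooo.
t=5: ....o.
.o..o.
..ooo.
......
o.ooo.
t=6: .oo.o.
..o.oo
..ooo.
.o...o
...ooo
t=7: ooo...
.....o
ooo...
o....o
.o.o.o
t=8: .oo.oo
.....o
.o....
....oo
....oo
t=9: ...o..
.oo.oo
o...oo
o...oo
......
t=10: ..ooo.
.oo...
......
o...o.
....oo
t=11: .oo.oo
.oo...
.o....
....o.
......
t=12: oooo..
...o..
.oo...
......
...ooo
t=13: oo...o
o..o..
..o...
..ooo.
oo.ooo
t=14: ...o..
o.o..o
.oo.o.
o.....
......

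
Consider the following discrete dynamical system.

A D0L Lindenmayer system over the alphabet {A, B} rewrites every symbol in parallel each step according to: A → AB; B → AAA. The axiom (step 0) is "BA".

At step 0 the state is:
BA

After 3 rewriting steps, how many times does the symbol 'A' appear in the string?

19

t=0: BA
t=1: AAAAB
t=2: ABABABABAAA
t=3: ABAAAABAAAABAAAABAAAABABAB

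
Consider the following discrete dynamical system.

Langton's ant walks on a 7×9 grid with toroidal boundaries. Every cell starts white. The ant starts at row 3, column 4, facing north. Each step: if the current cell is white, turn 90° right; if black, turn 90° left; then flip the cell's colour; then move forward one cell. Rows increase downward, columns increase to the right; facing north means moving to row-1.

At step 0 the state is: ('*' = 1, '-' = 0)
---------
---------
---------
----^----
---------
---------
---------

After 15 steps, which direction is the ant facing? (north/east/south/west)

east

step 0: ---------
---------
---------
----^----
---------
---------
---------
step 1: ---------
---------
---------
----*>---
---------
---------
---------
step 2: ---------
---------
---------
----**---
-----v---
---------
---------
step 3: ---------
---------
---------
----**---
----<*---
---------
---------
step 4: ---------
---------
---------
----^*---
----**---
---------
---------
step 5: ---------
---------
---------
---<-*---
----**---
---------
---------
step 6: ---------
---------
---^-----
---*-*---
----**---
---------
---------
step 7: ---------
---------
---*>----
---*-*---
----**---
---------
---------
step 8: ---------
---------
---**----
---*v*---
----**---
---------
---------
step 9: ---------
---------
---**----
---<**---
----**---
---------
---------
step 10: ---------
---------
---**----
----**---
---v**---
---------
---------
step 11: ---------
---------
---**----
----**---
--<***---
---------
---------
step 12: ---------
---------
---**----
--^-**---
--****---
---------
---------
step 13: ---------
---------
---**----
--*>**---
--****---
---------
---------
step 14: ---------
---------
---**----
--****---
--*v**---
---------
---------
step 15: ---------
---------
---**----
--****---
--*->*---
---------
---------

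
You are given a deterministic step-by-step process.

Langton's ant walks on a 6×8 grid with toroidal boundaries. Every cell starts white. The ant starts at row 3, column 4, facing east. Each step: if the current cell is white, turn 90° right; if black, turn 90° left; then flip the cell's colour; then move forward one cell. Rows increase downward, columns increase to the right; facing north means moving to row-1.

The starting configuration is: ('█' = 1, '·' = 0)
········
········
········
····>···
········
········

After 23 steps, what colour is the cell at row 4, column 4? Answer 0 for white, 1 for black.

t=0: ········
········
········
····>···
········
········
t=1: ········
········
········
····█···
····v···
········
t=2: ········
········
········
····█···
···<█···
········
t=3: ········
········
········
···^█···
···██···
········
t=4: ········
········
········
···█>···
···██···
········
t=5: ········
········
····^···
···█····
···██···
········
t=6: ········
········
····█>··
···█····
···██···
········
t=7: ········
········
····██··
···█·v··
···██···
········
t=8: ········
········
····██··
···█<█··
···██···
········
t=9: ········
········
····^█··
···███··
···██···
········
t=10: ········
········
···<·█··
···███··
···██···
········
t=11: ········
···^····
···█·█··
···███··
···██···
········
t=12: ········
···█>···
···█·█··
···███··
···██···
········
t=13: ········
···██···
···█v█··
···███··
···██···
········
t=14: ········
···██···
···<██··
···███··
···██···
········
t=15: ········
···██···
····██··
···v██··
···██···
········
t=16: ········
···██···
····██··
····>█··
···██···
········
t=17: ········
···██···
····^█··
·····█··
···██···
········
t=18: ········
···██···
···<·█··
·····█··
···██···
········
t=19: ········
···^█···
···█·█··
·····█··
···██···
········
t=20: ········
··<·█···
···█·█··
·····█··
···██···
········
t=21: ··^·····
··█·█···
···█·█··
·····█··
···██···
········
t=22: ··█>····
··█·█···
···█·█··
·····█··
···██···
········
t=23: ··██····
··█v█···
···█·█··
·····█··
···██···
········

1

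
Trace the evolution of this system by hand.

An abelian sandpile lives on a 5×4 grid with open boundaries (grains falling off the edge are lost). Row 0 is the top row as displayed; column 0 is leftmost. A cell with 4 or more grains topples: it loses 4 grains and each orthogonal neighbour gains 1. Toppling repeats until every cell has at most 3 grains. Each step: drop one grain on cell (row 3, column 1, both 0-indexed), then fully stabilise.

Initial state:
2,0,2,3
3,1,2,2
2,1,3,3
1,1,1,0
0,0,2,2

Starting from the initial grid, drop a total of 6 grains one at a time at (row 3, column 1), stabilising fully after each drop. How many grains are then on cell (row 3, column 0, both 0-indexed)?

2

k=0  2,0,2,3
3,1,2,2
2,1,3,3
1,1,1,0
0,0,2,2
k=1  2,0,2,3
3,1,2,2
2,1,3,3
1,2,1,0
0,0,2,2
k=2  2,0,2,3
3,1,2,2
2,1,3,3
1,3,1,0
0,0,2,2
k=3  2,0,2,3
3,1,2,2
2,2,3,3
2,0,2,0
0,1,2,2
k=4  2,0,2,3
3,1,2,2
2,2,3,3
2,1,2,0
0,1,2,2
k=5  2,0,2,3
3,1,2,2
2,2,3,3
2,2,2,0
0,1,2,2
k=6  2,0,2,3
3,1,2,2
2,2,3,3
2,3,2,0
0,1,2,2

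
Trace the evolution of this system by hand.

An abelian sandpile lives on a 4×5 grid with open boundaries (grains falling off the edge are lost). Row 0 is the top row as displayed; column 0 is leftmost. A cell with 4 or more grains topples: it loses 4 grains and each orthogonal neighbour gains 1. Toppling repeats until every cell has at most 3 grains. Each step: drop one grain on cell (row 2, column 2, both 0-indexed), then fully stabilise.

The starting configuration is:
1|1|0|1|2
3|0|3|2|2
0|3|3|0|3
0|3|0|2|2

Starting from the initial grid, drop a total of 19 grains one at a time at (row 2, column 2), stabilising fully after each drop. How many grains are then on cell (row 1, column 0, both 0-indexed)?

0) 1|1|0|1|2
3|0|3|2|2
0|3|3|0|3
0|3|0|2|2
1) 1|1|1|1|2
3|2|0|3|2
1|1|2|1|3
1|0|2|2|2
2) 1|1|1|1|2
3|2|0|3|2
1|1|3|1|3
1|0|2|2|2
3) 1|1|1|1|2
3|2|1|3|2
1|2|0|2|3
1|0|3|2|2
4) 1|1|1|1|2
3|2|1|3|2
1|2|1|2|3
1|0|3|2|2
5) 1|1|1|1|2
3|2|1|3|2
1|2|2|2|3
1|0|3|2|2
6) 1|1|1|1|2
3|2|1|3|2
1|2|3|2|3
1|0|3|2|2
7) 1|1|1|1|2
3|2|2|3|2
1|3|1|3|3
1|1|0|3|2
8) 1|1|1|1|2
3|2|2|3|2
1|3|2|3|3
1|1|0|3|2
9) 1|1|1|1|2
3|2|2|3|2
1|3|3|3|3
1|1|0|3|2
10) 2|2|2|2|3
0|1|1|2|0
3|1|3|3|2
1|2|2|1|0
11) 2|2|2|2|3
0|1|2|3|0
3|2|1|0|3
1|2|3|2|0
12) 2|2|2|2|3
0|1|2|3|0
3|2|2|0|3
1|2|3|2|0
13) 2|2|2|2|3
0|1|2|3|0
3|2|3|0|3
1|2|3|2|0
14) 2|2|2|2|3
0|1|3|3|0
3|3|1|1|3
1|3|0|3|0
15) 2|2|2|2|3
0|1|3|3|0
3|3|2|1|3
1|3|0|3|0
16) 2|2|2|2|3
0|1|3|3|0
3|3|3|1|3
1|3|0|3|0
17) 2|2|3|3|3
1|3|1|0|1
0|2|2|3|3
3|0|2|3|0
18) 2|2|3|3|3
1|3|1|0|1
0|2|3|3|3
3|0|2|3|0
19) 2|2|3|3|3
1|3|2|1|2
0|3|2|2|0
3|1|0|1|2

1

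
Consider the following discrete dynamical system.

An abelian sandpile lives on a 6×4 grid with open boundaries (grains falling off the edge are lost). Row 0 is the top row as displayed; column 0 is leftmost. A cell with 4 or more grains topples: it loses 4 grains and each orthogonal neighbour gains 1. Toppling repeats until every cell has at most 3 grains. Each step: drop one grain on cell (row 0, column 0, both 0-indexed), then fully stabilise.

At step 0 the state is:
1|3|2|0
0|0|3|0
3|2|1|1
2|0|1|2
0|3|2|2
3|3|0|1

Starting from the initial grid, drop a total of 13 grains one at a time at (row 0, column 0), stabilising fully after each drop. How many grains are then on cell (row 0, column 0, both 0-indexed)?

step 0: 1|3|2|0
0|0|3|0
3|2|1|1
2|0|1|2
0|3|2|2
3|3|0|1
step 1: 2|3|2|0
0|0|3|0
3|2|1|1
2|0|1|2
0|3|2|2
3|3|0|1
step 2: 3|3|2|0
0|0|3|0
3|2|1|1
2|0|1|2
0|3|2|2
3|3|0|1
step 3: 1|0|3|0
1|1|3|0
3|2|1|1
2|0|1|2
0|3|2|2
3|3|0|1
step 4: 2|0|3|0
1|1|3|0
3|2|1|1
2|0|1|2
0|3|2|2
3|3|0|1
step 5: 3|0|3|0
1|1|3|0
3|2|1|1
2|0|1|2
0|3|2|2
3|3|0|1
step 6: 0|1|3|0
2|1|3|0
3|2|1|1
2|0|1|2
0|3|2|2
3|3|0|1
step 7: 1|1|3|0
2|1|3|0
3|2|1|1
2|0|1|2
0|3|2|2
3|3|0|1
step 8: 2|1|3|0
2|1|3|0
3|2|1|1
2|0|1|2
0|3|2|2
3|3|0|1
step 9: 3|1|3|0
2|1|3|0
3|2|1|1
2|0|1|2
0|3|2|2
3|3|0|1
step 10: 0|2|3|0
3|1|3|0
3|2|1|1
2|0|1|2
0|3|2|2
3|3|0|1
step 11: 1|2|3|0
3|1|3|0
3|2|1|1
2|0|1|2
0|3|2|2
3|3|0|1
step 12: 2|2|3|0
3|1|3|0
3|2|1|1
2|0|1|2
0|3|2|2
3|3|0|1
step 13: 3|2|3|0
3|1|3|0
3|2|1|1
2|0|1|2
0|3|2|2
3|3|0|1

3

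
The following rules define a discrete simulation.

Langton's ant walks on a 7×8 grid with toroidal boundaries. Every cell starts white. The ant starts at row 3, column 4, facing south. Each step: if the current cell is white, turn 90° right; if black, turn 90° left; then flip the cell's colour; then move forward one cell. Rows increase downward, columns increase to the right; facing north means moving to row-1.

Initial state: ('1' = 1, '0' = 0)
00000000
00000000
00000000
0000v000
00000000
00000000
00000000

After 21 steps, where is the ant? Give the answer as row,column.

1,7

gen 0: 00000000
00000000
00000000
0000v000
00000000
00000000
00000000
gen 1: 00000000
00000000
00000000
000<1000
00000000
00000000
00000000
gen 2: 00000000
00000000
000^0000
00011000
00000000
00000000
00000000
gen 3: 00000000
00000000
0001>000
00011000
00000000
00000000
00000000
gen 4: 00000000
00000000
00011000
0001v000
00000000
00000000
00000000
gen 5: 00000000
00000000
00011000
00010>00
00000000
00000000
00000000
gen 6: 00000000
00000000
00011000
00010100
00000v00
00000000
00000000
gen 7: 00000000
00000000
00011000
00010100
0000<100
00000000
00000000
gen 8: 00000000
00000000
00011000
0001^100
00001100
00000000
00000000
gen 9: 00000000
00000000
00011000
00011>00
00001100
00000000
00000000
gen 10: 00000000
00000000
00011^00
00011000
00001100
00000000
00000000
gen 11: 00000000
00000000
000111>0
00011000
00001100
00000000
00000000
gen 12: 00000000
00000000
00011110
000110v0
00001100
00000000
00000000
gen 13: 00000000
00000000
00011110
00011<10
00001100
00000000
00000000
gen 14: 00000000
00000000
00011^10
00011110
00001100
00000000
00000000
gen 15: 00000000
00000000
0001<010
00011110
00001100
00000000
00000000
gen 16: 00000000
00000000
00010010
0001v110
00001100
00000000
00000000
gen 17: 00000000
00000000
00010010
00010>10
00001100
00000000
00000000
gen 18: 00000000
00000000
00010^10
00010010
00001100
00000000
00000000
gen 19: 00000000
00000000
000101>0
00010010
00001100
00000000
00000000
gen 20: 00000000
000000^0
00010100
00010010
00001100
00000000
00000000
gen 21: 00000000
0000001>
00010100
00010010
00001100
00000000
00000000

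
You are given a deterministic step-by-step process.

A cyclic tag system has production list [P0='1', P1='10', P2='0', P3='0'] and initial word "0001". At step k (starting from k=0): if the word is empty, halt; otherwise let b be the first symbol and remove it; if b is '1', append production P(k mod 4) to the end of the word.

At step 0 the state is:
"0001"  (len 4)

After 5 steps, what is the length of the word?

0

k=0  "0001"  (len 4)
k=1  "001"  (len 3)
k=2  "01"  (len 2)
k=3  "1"  (len 1)
k=4  "0"  (len 1)
k=5  (halted — word empty)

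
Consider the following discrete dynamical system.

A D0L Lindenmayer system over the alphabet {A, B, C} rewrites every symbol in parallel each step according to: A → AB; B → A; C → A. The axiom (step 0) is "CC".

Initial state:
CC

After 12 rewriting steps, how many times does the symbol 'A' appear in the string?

288

gen 0: CC
gen 1: AA
gen 2: ABAB
gen 3: ABAABA
gen 4: ABAABABAAB
gen 5: ABAABABAABAABABA
gen 6: ABAABABAABAABABAABABAABAAB
gen 7: ABAABABAABAABABAABABAABAABABAABAABABAABABA
gen 8: ABAABABAABAABABAABABAABAABABAABAABABAABABAABAABABAABABAABAABABAABAAB
gen 9: ABAABABAABAABABAABABAABAABABAABAABABAABABAABAABABAABABAABAABABAABAABABAABABAABAABABAABAABABAABABAABAABABAABABA
gen 10: ABAABABAABAABABAABABAABAABABAABAABABAABABAABAABABAABABAABA…AABABAABABAABAABABAABABAABAABABAABAABABAABABAABAABABAABAAB  (len 178)
gen 11: ABAABABAABAABABAABABAABAABABAABAABABAABABAABAABABAABABAABA…AABABAABABAABAABABAABABAABAABABAABAABABAABABAABAABABAABABA  (len 288)
gen 12: ABAABABAABAABABAABABAABAABABAABAABABAABABAABAABABAABABAABA…AABABAABABAABAABABAABABAABAABABAABAABABAABABAABAABABAABAAB  (len 466)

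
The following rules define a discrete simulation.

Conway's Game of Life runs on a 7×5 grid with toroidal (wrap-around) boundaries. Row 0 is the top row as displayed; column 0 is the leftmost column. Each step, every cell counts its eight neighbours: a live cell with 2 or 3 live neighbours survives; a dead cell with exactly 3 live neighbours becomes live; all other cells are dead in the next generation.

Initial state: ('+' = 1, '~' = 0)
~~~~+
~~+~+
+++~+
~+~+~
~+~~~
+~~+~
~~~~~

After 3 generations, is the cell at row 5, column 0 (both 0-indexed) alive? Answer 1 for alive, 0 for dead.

1

gen 0: ~~~~+
~~+~+
+++~+
~+~+~
~+~~~
+~~+~
~~~~~
gen 1: ~~~+~
~~+~+
~~~~+
~~~++
++~~+
~~~~~
~~~~+
gen 2: ~~~++
~~~~+
+~~~+
~~~+~
+~~++
~~~~+
~~~~~
gen 3: ~~~++
~~~~~
+~~++
~~~+~
+~~+~
+~~++
~~~++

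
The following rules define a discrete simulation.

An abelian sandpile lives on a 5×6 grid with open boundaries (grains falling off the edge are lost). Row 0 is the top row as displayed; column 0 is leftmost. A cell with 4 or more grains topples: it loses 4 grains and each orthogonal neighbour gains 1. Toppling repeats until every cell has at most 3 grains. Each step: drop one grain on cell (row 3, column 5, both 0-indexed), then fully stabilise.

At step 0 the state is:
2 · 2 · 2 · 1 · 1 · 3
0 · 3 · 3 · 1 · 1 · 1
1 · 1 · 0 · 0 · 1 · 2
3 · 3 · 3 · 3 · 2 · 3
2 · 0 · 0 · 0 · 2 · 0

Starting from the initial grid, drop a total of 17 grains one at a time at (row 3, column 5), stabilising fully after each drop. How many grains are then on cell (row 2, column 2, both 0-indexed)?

1

gen 0: 2 · 2 · 2 · 1 · 1 · 3
0 · 3 · 3 · 1 · 1 · 1
1 · 1 · 0 · 0 · 1 · 2
3 · 3 · 3 · 3 · 2 · 3
2 · 0 · 0 · 0 · 2 · 0
gen 1: 2 · 2 · 2 · 1 · 1 · 3
0 · 3 · 3 · 1 · 1 · 1
1 · 1 · 0 · 0 · 1 · 3
3 · 3 · 3 · 3 · 3 · 0
2 · 0 · 0 · 0 · 2 · 1
gen 2: 2 · 2 · 2 · 1 · 1 · 3
0 · 3 · 3 · 1 · 1 · 1
1 · 1 · 0 · 0 · 1 · 3
3 · 3 · 3 · 3 · 3 · 1
2 · 0 · 0 · 0 · 2 · 1
gen 3: 2 · 2 · 2 · 1 · 1 · 3
0 · 3 · 3 · 1 · 1 · 1
1 · 1 · 0 · 0 · 1 · 3
3 · 3 · 3 · 3 · 3 · 2
2 · 0 · 0 · 0 · 2 · 1
gen 4: 2 · 2 · 2 · 1 · 1 · 3
0 · 3 · 3 · 1 · 1 · 1
1 · 1 · 0 · 0 · 1 · 3
3 · 3 · 3 · 3 · 3 · 3
2 · 0 · 0 · 0 · 2 · 1
gen 5: 2 · 2 · 2 · 1 · 1 · 3
0 · 3 · 3 · 1 · 1 · 2
2 · 2 · 1 · 1 · 3 · 0
0 · 1 · 1 · 1 · 1 · 2
3 · 1 · 1 · 1 · 3 · 2
gen 6: 2 · 2 · 2 · 1 · 1 · 3
0 · 3 · 3 · 1 · 1 · 2
2 · 2 · 1 · 1 · 3 · 0
0 · 1 · 1 · 1 · 1 · 3
3 · 1 · 1 · 1 · 3 · 2
gen 7: 2 · 2 · 2 · 1 · 1 · 3
0 · 3 · 3 · 1 · 1 · 2
2 · 2 · 1 · 1 · 3 · 1
0 · 1 · 1 · 1 · 2 · 0
3 · 1 · 1 · 1 · 3 · 3
gen 8: 2 · 2 · 2 · 1 · 1 · 3
0 · 3 · 3 · 1 · 1 · 2
2 · 2 · 1 · 1 · 3 · 1
0 · 1 · 1 · 1 · 2 · 1
3 · 1 · 1 · 1 · 3 · 3
gen 9: 2 · 2 · 2 · 1 · 1 · 3
0 · 3 · 3 · 1 · 1 · 2
2 · 2 · 1 · 1 · 3 · 1
0 · 1 · 1 · 1 · 2 · 2
3 · 1 · 1 · 1 · 3 · 3
gen 10: 2 · 2 · 2 · 1 · 1 · 3
0 · 3 · 3 · 1 · 1 · 2
2 · 2 · 1 · 1 · 3 · 1
0 · 1 · 1 · 1 · 2 · 3
3 · 1 · 1 · 1 · 3 · 3
gen 11: 2 · 2 · 2 · 1 · 1 · 3
0 · 3 · 3 · 1 · 2 · 2
2 · 2 · 1 · 2 · 0 · 3
0 · 1 · 1 · 2 · 1 · 2
3 · 1 · 1 · 2 · 1 · 1
gen 12: 2 · 2 · 2 · 1 · 1 · 3
0 · 3 · 3 · 1 · 2 · 2
2 · 2 · 1 · 2 · 0 · 3
0 · 1 · 1 · 2 · 1 · 3
3 · 1 · 1 · 2 · 1 · 1
gen 13: 2 · 2 · 2 · 1 · 1 · 3
0 · 3 · 3 · 1 · 2 · 3
2 · 2 · 1 · 2 · 1 · 0
0 · 1 · 1 · 2 · 2 · 1
3 · 1 · 1 · 2 · 1 · 2
gen 14: 2 · 2 · 2 · 1 · 1 · 3
0 · 3 · 3 · 1 · 2 · 3
2 · 2 · 1 · 2 · 1 · 0
0 · 1 · 1 · 2 · 2 · 2
3 · 1 · 1 · 2 · 1 · 2
gen 15: 2 · 2 · 2 · 1 · 1 · 3
0 · 3 · 3 · 1 · 2 · 3
2 · 2 · 1 · 2 · 1 · 0
0 · 1 · 1 · 2 · 2 · 3
3 · 1 · 1 · 2 · 1 · 2
gen 16: 2 · 2 · 2 · 1 · 1 · 3
0 · 3 · 3 · 1 · 2 · 3
2 · 2 · 1 · 2 · 1 · 1
0 · 1 · 1 · 2 · 3 · 0
3 · 1 · 1 · 2 · 1 · 3
gen 17: 2 · 2 · 2 · 1 · 1 · 3
0 · 3 · 3 · 1 · 2 · 3
2 · 2 · 1 · 2 · 1 · 1
0 · 1 · 1 · 2 · 3 · 1
3 · 1 · 1 · 2 · 1 · 3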